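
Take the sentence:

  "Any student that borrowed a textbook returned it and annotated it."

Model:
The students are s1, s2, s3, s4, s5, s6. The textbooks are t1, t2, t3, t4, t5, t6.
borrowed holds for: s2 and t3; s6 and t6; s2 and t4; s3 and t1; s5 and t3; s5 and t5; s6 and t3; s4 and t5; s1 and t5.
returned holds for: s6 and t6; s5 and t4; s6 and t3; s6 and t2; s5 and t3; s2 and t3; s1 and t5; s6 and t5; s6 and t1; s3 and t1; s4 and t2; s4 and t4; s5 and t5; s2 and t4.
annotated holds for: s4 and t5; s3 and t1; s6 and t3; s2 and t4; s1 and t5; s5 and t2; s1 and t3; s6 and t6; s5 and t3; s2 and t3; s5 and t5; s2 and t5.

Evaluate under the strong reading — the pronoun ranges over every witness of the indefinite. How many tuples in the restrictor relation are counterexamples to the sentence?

1

"it" takes "a textbook" as antecedent — a donkey pronoun bound across the clause boundary.
Strong reading: for every (s,t) with borrowed(s,t), returned(s,t) ∧ annotated(s,t).
Restrictor pairs: (s1,t5) ✓  (s2,t3) ✓  (s2,t4) ✓  (s3,t1) ✓  (s4,t5) ✗  (s5,t3) ✓  (s5,t5) ✓  (s6,t3) ✓  (s6,t6) ✓
Counterexamples (restrictor pairs failing the scope): 1.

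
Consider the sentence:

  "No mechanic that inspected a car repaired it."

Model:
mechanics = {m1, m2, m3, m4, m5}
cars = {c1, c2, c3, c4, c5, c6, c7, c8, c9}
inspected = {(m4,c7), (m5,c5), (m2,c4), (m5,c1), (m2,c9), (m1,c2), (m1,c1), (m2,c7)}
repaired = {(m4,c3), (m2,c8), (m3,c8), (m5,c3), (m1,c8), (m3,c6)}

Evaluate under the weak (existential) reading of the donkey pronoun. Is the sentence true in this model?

"it" takes "a car" as antecedent — a donkey pronoun bound across the clause boundary.
Truth condition: for no (m,c) with inspected(m,c) does repaired(m,c) hold.
Restrictor pairs — does the scope hold? (m1,c1):fails  (m1,c2):fails  (m2,c4):fails  (m2,c7):fails  (m2,c9):fails  (m4,c7):fails  (m5,c1):fails  (m5,c5):fails
Scope holds for no restrictor pair, so the sentence is true.

True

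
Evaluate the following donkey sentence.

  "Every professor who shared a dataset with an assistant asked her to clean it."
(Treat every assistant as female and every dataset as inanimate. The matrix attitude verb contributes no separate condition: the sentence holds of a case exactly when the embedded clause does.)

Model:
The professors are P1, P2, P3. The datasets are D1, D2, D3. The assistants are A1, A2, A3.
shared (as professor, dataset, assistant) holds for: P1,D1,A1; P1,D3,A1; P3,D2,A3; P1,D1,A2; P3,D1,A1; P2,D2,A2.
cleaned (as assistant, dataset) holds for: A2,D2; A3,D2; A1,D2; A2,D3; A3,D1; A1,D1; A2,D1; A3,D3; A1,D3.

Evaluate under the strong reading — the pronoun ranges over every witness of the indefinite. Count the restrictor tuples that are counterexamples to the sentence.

"her" takes "an assistant" as antecedent and "it" takes "a dataset"; both are donkey pronouns co-varying with the restrictor.
Strong reading: for every (p,d,a) with shared(p,d,a), cleaned(a,d).
Restrictor triples: (P1,D1,A1)→cleaned(A1,D1) ✓  (P1,D1,A2)→cleaned(A2,D1) ✓  (P1,D3,A1)→cleaned(A1,D3) ✓  (P2,D2,A2)→cleaned(A2,D2) ✓  (P3,D1,A1)→cleaned(A1,D1) ✓  (P3,D2,A3)→cleaned(A3,D2) ✓
Counterexamples (restrictor triples failing the scope): 0.

0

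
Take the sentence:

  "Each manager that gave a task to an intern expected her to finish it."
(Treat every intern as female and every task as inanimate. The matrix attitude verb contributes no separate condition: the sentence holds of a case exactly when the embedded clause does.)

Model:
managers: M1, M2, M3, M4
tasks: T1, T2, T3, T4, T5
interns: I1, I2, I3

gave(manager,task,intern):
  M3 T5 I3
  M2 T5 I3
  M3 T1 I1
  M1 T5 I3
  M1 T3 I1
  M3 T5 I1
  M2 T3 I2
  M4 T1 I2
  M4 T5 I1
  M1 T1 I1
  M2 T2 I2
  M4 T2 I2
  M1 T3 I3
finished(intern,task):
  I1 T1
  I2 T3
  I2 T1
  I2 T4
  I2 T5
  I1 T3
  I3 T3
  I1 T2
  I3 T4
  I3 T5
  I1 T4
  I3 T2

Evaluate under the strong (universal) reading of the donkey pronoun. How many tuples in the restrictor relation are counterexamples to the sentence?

"her" takes "an intern" as antecedent and "it" takes "a task"; both are donkey pronouns co-varying with the restrictor.
Strong reading: for every (m,t,i) with gave(m,t,i), finished(i,t).
Restrictor triples: (M1,T1,I1)→finished(I1,T1) ✓  (M1,T3,I1)→finished(I1,T3) ✓  (M1,T3,I3)→finished(I3,T3) ✓  (M1,T5,I3)→finished(I3,T5) ✓  (M2,T2,I2)→finished(I2,T2) ✗  (M2,T3,I2)→finished(I2,T3) ✓  (M2,T5,I3)→finished(I3,T5) ✓  (M3,T1,I1)→finished(I1,T1) ✓  (M3,T5,I1)→finished(I1,T5) ✗  (M3,T5,I3)→finished(I3,T5) ✓  (M4,T1,I2)→finished(I2,T1) ✓  (M4,T2,I2)→finished(I2,T2) ✗  (M4,T5,I1)→finished(I1,T5) ✗
Counterexamples (restrictor triples failing the scope): 4.

4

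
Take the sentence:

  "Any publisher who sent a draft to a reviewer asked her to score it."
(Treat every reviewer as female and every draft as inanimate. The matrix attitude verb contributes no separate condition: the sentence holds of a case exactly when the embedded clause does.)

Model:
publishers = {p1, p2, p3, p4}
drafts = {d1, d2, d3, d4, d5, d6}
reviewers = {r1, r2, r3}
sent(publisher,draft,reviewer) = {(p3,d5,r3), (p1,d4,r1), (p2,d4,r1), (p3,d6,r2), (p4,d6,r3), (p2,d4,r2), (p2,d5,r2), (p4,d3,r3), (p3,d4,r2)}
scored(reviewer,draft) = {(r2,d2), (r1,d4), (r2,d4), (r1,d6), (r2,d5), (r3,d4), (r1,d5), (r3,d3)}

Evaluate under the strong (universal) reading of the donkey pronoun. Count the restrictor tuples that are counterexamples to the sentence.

"her" takes "a reviewer" as antecedent and "it" takes "a draft"; both are donkey pronouns co-varying with the restrictor.
Strong reading: for every (p,d,r) with sent(p,d,r), scored(r,d).
Restrictor triples: (p1,d4,r1)→scored(r1,d4) ✓  (p2,d4,r1)→scored(r1,d4) ✓  (p2,d4,r2)→scored(r2,d4) ✓  (p2,d5,r2)→scored(r2,d5) ✓  (p3,d4,r2)→scored(r2,d4) ✓  (p3,d5,r3)→scored(r3,d5) ✗  (p3,d6,r2)→scored(r2,d6) ✗  (p4,d3,r3)→scored(r3,d3) ✓  (p4,d6,r3)→scored(r3,d6) ✗
Counterexamples (restrictor triples failing the scope): 3.

3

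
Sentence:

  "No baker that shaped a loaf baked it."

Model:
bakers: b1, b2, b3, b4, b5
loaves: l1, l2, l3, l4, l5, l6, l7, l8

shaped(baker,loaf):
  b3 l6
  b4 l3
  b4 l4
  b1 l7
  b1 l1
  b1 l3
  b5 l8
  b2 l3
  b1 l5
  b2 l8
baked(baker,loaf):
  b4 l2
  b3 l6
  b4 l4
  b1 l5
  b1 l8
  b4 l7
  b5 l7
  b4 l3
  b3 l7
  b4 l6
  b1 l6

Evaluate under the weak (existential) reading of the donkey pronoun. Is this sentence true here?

False

"it" takes "a loaf" as antecedent — a donkey pronoun bound across the clause boundary.
Truth condition: for no (b,l) with shaped(b,l) does baked(b,l) hold.
Restrictor pairs — does the scope hold? (b1,l1):fails  (b1,l3):fails  (b1,l5):holds  (b1,l7):fails  (b2,l3):fails  (b2,l8):fails  (b3,l6):holds  (b4,l3):holds  (b4,l4):holds  (b5,l8):fails
Scope holds for 4 pair(s), so the sentence is false.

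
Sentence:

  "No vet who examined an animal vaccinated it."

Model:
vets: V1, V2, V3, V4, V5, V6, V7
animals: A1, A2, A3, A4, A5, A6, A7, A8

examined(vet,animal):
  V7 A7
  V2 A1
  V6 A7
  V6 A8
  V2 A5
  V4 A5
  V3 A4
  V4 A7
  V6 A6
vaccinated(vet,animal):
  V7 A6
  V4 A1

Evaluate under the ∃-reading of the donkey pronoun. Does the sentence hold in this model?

True

"it" takes "an animal" as antecedent — a donkey pronoun bound across the clause boundary.
Truth condition: for no (v,a) with examined(v,a) does vaccinated(v,a) hold.
Restrictor pairs — does the scope hold? (V2,A1):fails  (V2,A5):fails  (V3,A4):fails  (V4,A5):fails  (V4,A7):fails  (V6,A6):fails  (V6,A7):fails  (V6,A8):fails  (V7,A7):fails
Scope holds for no restrictor pair, so the sentence is true.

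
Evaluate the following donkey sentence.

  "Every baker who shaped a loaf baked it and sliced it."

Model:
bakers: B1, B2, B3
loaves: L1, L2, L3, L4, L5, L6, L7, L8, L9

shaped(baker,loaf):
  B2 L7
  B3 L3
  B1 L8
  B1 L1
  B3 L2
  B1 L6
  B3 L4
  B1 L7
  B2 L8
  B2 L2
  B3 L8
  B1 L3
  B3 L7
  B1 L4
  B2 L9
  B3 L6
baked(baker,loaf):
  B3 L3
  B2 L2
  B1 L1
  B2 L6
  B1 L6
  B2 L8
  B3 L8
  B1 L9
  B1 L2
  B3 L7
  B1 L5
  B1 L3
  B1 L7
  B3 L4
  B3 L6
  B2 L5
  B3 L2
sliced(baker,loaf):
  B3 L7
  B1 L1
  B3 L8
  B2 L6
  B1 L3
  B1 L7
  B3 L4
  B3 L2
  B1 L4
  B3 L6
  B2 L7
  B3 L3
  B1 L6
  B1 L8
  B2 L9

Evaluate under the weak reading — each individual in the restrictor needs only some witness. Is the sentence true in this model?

"it" takes "a loaf" as antecedent — a donkey pronoun bound across the clause boundary.
Weak reading: every baker b with some shaped-loaf has at least one shaped-loaf l such that baked(b,l) ∧ sliced(b,l).
Per baker: B1:✓  B2:✗  B3:✓
B2 has no witness among its shaped-loaves.

False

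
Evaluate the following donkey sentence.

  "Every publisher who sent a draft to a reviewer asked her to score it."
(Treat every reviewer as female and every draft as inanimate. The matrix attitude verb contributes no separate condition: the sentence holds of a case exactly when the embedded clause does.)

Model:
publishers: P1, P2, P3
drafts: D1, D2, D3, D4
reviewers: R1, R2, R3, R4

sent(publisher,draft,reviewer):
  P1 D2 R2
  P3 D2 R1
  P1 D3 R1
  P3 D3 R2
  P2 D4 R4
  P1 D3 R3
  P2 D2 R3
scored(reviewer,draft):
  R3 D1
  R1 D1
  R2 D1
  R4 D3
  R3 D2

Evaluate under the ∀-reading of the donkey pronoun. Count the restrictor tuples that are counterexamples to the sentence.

"her" takes "a reviewer" as antecedent and "it" takes "a draft"; both are donkey pronouns co-varying with the restrictor.
Strong reading: for every (p,d,r) with sent(p,d,r), scored(r,d).
Restrictor triples: (P1,D2,R2)→scored(R2,D2) ✗  (P1,D3,R1)→scored(R1,D3) ✗  (P1,D3,R3)→scored(R3,D3) ✗  (P2,D2,R3)→scored(R3,D2) ✓  (P2,D4,R4)→scored(R4,D4) ✗  (P3,D2,R1)→scored(R1,D2) ✗  (P3,D3,R2)→scored(R2,D3) ✗
Counterexamples (restrictor triples failing the scope): 6.

6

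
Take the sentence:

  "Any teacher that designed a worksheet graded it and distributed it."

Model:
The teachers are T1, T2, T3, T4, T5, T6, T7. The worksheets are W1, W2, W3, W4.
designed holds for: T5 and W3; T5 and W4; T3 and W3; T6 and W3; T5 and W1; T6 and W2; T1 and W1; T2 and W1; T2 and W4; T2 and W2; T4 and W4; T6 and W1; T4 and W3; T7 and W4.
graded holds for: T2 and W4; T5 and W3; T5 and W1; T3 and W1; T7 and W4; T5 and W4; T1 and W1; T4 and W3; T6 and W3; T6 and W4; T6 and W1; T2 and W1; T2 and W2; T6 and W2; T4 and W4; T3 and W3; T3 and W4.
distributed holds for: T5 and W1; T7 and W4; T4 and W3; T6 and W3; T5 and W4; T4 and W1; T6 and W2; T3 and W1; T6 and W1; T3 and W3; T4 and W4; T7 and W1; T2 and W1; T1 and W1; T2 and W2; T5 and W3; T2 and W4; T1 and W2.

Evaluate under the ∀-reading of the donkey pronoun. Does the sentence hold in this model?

"it" takes "a worksheet" as antecedent — a donkey pronoun bound across the clause boundary.
Strong reading: for every (t,w) with designed(t,w), graded(t,w) ∧ distributed(t,w).
Restrictor pairs: (T1,W1) ✓  (T2,W1) ✓  (T2,W2) ✓  (T2,W4) ✓  (T3,W3) ✓  (T4,W3) ✓  (T4,W4) ✓  (T5,W1) ✓  (T5,W3) ✓  (T5,W4) ✓  (T6,W1) ✓  (T6,W2) ✓  (T6,W3) ✓  (T7,W4) ✓
Every restrictor pair satisfies the scope.

True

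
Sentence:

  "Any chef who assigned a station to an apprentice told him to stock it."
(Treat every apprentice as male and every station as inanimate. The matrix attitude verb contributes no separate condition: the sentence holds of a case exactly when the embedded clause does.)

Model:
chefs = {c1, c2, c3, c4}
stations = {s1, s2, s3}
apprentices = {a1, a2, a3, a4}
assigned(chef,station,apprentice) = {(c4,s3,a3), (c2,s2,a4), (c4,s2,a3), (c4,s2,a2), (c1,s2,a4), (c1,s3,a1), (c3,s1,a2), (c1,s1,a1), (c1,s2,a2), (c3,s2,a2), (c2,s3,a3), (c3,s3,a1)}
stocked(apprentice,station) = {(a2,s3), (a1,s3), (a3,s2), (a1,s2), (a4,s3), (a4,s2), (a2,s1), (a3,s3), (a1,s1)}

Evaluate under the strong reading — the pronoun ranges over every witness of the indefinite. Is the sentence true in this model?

"him" takes "an apprentice" as antecedent and "it" takes "a station"; both are donkey pronouns co-varying with the restrictor.
Strong reading: for every (c,s,a) with assigned(c,s,a), stocked(a,s).
Restrictor triples: (c1,s1,a1)→stocked(a1,s1) ✓  (c1,s2,a2)→stocked(a2,s2) ✗  (c1,s2,a4)→stocked(a4,s2) ✓  (c1,s3,a1)→stocked(a1,s3) ✓  (c2,s2,a4)→stocked(a4,s2) ✓  (c2,s3,a3)→stocked(a3,s3) ✓  (c3,s1,a2)→stocked(a2,s1) ✓  (c3,s2,a2)→stocked(a2,s2) ✗  (c3,s3,a1)→stocked(a1,s3) ✓  (c4,s2,a2)→stocked(a2,s2) ✗  (c4,s2,a3)→stocked(a3,s2) ✓  (c4,s3,a3)→stocked(a3,s3) ✓
Counterexample: (c1,s2,a2) — stocked(a2,s2) does not hold.

False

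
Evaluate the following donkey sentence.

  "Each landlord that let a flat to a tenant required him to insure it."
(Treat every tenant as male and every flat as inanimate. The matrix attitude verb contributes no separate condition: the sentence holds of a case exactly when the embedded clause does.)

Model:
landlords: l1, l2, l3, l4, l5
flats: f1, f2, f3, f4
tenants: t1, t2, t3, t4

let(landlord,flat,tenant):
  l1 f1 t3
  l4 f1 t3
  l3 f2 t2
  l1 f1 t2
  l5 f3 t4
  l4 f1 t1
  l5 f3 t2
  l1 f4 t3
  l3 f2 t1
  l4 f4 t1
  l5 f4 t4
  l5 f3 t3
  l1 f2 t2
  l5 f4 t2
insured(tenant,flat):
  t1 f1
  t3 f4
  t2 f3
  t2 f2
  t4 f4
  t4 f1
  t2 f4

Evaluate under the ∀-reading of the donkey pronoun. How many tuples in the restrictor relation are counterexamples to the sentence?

7

"him" takes "a tenant" as antecedent and "it" takes "a flat"; both are donkey pronouns co-varying with the restrictor.
Strong reading: for every (l,f,t) with let(l,f,t), insured(t,f).
Restrictor triples: (l1,f1,t2)→insured(t2,f1) ✗  (l1,f1,t3)→insured(t3,f1) ✗  (l1,f2,t2)→insured(t2,f2) ✓  (l1,f4,t3)→insured(t3,f4) ✓  (l3,f2,t1)→insured(t1,f2) ✗  (l3,f2,t2)→insured(t2,f2) ✓  (l4,f1,t1)→insured(t1,f1) ✓  (l4,f1,t3)→insured(t3,f1) ✗  (l4,f4,t1)→insured(t1,f4) ✗  (l5,f3,t2)→insured(t2,f3) ✓  (l5,f3,t3)→insured(t3,f3) ✗  (l5,f3,t4)→insured(t4,f3) ✗  (l5,f4,t2)→insured(t2,f4) ✓  (l5,f4,t4)→insured(t4,f4) ✓
Counterexamples (restrictor triples failing the scope): 7.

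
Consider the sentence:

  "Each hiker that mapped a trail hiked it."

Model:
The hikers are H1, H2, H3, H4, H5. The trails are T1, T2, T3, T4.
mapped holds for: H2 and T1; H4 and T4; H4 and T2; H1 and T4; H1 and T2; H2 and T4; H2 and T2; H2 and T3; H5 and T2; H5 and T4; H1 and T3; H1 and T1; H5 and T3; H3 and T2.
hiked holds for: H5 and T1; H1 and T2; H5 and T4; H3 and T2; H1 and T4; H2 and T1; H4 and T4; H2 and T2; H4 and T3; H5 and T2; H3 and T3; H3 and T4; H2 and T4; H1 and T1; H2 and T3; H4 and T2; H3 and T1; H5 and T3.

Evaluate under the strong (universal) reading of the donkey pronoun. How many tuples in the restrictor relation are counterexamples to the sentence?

1

"it" takes "a trail" as antecedent — a donkey pronoun bound across the clause boundary.
Strong reading: for every (h,t) with mapped(h,t), hiked(h,t).
Restrictor pairs: (H1,T1) ✓  (H1,T2) ✓  (H1,T3) ✗  (H1,T4) ✓  (H2,T1) ✓  (H2,T2) ✓  (H2,T3) ✓  (H2,T4) ✓  (H3,T2) ✓  (H4,T2) ✓  (H4,T4) ✓  (H5,T2) ✓  (H5,T3) ✓  (H5,T4) ✓
Counterexamples (restrictor pairs failing the scope): 1.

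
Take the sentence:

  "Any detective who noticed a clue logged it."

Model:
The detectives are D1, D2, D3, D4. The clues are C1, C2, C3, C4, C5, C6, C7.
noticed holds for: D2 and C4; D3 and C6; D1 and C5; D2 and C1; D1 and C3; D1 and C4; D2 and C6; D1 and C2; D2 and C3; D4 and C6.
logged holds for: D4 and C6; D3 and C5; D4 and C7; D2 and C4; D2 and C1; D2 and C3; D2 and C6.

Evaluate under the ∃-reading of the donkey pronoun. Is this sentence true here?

"it" takes "a clue" as antecedent — a donkey pronoun bound across the clause boundary.
Weak reading: every detective d with some noticed-clue has at least one noticed-clue c such that logged(d,c).
Per detective: D1:✗  D2:✓  D3:✗  D4:✓
D1 has no witness among its noticed-clues.

False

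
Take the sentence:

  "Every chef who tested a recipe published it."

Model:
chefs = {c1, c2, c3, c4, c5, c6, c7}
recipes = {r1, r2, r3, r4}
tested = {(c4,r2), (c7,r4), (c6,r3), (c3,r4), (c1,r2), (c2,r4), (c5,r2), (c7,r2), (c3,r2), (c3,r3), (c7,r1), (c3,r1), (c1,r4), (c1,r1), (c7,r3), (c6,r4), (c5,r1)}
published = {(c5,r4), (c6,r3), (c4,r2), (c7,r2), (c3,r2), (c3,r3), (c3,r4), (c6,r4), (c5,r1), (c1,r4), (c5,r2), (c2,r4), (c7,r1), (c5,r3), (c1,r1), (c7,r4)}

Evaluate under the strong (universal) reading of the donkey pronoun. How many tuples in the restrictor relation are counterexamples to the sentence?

3

"it" takes "a recipe" as antecedent — a donkey pronoun bound across the clause boundary.
Strong reading: for every (c,r) with tested(c,r), published(c,r).
Restrictor pairs: (c1,r1) ✓  (c1,r2) ✗  (c1,r4) ✓  (c2,r4) ✓  (c3,r1) ✗  (c3,r2) ✓  (c3,r3) ✓  (c3,r4) ✓  (c4,r2) ✓  (c5,r1) ✓  (c5,r2) ✓  (c6,r3) ✓  (c6,r4) ✓  (c7,r1) ✓  (c7,r2) ✓  (c7,r3) ✗  (c7,r4) ✓
Counterexamples (restrictor pairs failing the scope): 3.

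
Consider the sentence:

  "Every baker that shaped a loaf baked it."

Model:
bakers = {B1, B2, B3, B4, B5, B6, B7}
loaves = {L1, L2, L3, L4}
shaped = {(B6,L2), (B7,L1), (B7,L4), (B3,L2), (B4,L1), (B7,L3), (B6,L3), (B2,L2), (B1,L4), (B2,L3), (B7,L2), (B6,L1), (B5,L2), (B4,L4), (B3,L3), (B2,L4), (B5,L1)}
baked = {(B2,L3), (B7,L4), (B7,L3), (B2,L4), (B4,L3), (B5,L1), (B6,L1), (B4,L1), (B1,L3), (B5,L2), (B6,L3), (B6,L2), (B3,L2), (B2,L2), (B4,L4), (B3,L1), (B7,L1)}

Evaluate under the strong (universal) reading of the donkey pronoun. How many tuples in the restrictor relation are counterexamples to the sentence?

"it" takes "a loaf" as antecedent — a donkey pronoun bound across the clause boundary.
Strong reading: for every (b,l) with shaped(b,l), baked(b,l).
Restrictor pairs: (B1,L4) ✗  (B2,L2) ✓  (B2,L3) ✓  (B2,L4) ✓  (B3,L2) ✓  (B3,L3) ✗  (B4,L1) ✓  (B4,L4) ✓  (B5,L1) ✓  (B5,L2) ✓  (B6,L1) ✓  (B6,L2) ✓  (B6,L3) ✓  (B7,L1) ✓  (B7,L2) ✗  (B7,L3) ✓  (B7,L4) ✓
Counterexamples (restrictor pairs failing the scope): 3.

3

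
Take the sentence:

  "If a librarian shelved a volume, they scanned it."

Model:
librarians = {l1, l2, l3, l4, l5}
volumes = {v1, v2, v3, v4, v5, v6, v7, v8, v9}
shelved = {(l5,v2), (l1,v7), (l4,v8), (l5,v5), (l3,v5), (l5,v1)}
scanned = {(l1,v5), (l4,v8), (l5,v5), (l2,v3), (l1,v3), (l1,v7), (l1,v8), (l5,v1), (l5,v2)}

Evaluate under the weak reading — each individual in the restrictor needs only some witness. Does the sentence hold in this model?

"it" takes "a volume" as antecedent — a donkey pronoun bound across the clause boundary.
Weak reading: every librarian l with some shelved-volume has at least one shelved-volume v such that scanned(l,v).
Per librarian: l1:✓  l3:✗  l4:✓  l5:✓
l3 has no witness among its shelved-volumes.

False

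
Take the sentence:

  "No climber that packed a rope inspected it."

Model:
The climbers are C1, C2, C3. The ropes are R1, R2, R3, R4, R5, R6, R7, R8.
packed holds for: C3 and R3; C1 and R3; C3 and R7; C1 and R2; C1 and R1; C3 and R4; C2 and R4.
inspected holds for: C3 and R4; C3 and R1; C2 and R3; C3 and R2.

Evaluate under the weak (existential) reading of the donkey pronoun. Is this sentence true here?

False

"it" takes "a rope" as antecedent — a donkey pronoun bound across the clause boundary.
Truth condition: for no (c,r) with packed(c,r) does inspected(c,r) hold.
Restrictor pairs — does the scope hold? (C1,R1):fails  (C1,R2):fails  (C1,R3):fails  (C2,R4):fails  (C3,R3):fails  (C3,R4):holds  (C3,R7):fails
Scope holds for 1 pair(s), so the sentence is false.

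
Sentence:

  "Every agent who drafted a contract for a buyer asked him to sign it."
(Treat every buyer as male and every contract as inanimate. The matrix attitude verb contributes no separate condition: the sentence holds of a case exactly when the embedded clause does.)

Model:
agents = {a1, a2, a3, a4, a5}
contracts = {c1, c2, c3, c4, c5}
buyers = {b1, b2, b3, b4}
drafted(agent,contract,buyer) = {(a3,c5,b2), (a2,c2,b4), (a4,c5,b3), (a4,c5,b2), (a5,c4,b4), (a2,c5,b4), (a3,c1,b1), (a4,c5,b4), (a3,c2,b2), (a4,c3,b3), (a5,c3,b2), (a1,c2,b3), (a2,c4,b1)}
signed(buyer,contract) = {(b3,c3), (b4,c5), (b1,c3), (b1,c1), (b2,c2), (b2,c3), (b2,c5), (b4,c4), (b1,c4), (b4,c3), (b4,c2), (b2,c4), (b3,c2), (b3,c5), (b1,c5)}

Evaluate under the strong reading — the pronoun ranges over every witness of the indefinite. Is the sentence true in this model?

"him" takes "a buyer" as antecedent and "it" takes "a contract"; both are donkey pronouns co-varying with the restrictor.
Strong reading: for every (a,c,b) with drafted(a,c,b), signed(b,c).
Restrictor triples: (a1,c2,b3)→signed(b3,c2) ✓  (a2,c2,b4)→signed(b4,c2) ✓  (a2,c4,b1)→signed(b1,c4) ✓  (a2,c5,b4)→signed(b4,c5) ✓  (a3,c1,b1)→signed(b1,c1) ✓  (a3,c2,b2)→signed(b2,c2) ✓  (a3,c5,b2)→signed(b2,c5) ✓  (a4,c3,b3)→signed(b3,c3) ✓  (a4,c5,b2)→signed(b2,c5) ✓  (a4,c5,b3)→signed(b3,c5) ✓  (a4,c5,b4)→signed(b4,c5) ✓  (a5,c3,b2)→signed(b2,c3) ✓  (a5,c4,b4)→signed(b4,c4) ✓
Every restrictor triple satisfies the scope.

True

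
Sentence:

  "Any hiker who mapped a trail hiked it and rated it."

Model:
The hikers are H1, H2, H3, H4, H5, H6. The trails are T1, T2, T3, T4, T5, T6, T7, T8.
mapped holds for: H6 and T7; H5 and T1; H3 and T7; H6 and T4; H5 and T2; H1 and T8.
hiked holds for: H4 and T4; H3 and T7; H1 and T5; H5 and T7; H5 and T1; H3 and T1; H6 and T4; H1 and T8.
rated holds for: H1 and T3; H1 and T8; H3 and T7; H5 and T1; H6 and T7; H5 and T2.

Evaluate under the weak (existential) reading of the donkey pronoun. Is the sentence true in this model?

"it" takes "a trail" as antecedent — a donkey pronoun bound across the clause boundary.
Weak reading: every hiker h with some mapped-trail has at least one mapped-trail t such that hiked(h,t) ∧ rated(h,t).
Per hiker: H1:✓  H3:✓  H5:✓  H6:✗
H6 has no witness among its mapped-trails.

False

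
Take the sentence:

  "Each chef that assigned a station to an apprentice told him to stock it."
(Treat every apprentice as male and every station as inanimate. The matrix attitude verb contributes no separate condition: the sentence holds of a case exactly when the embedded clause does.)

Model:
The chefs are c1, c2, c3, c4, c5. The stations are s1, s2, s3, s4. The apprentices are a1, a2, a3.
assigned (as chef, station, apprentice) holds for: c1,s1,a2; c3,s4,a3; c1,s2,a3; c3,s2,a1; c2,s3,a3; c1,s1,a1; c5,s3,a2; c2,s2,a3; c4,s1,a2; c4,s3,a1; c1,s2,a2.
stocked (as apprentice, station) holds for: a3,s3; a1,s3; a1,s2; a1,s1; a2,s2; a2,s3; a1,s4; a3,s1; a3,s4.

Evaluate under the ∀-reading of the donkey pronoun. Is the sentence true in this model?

False

"him" takes "an apprentice" as antecedent and "it" takes "a station"; both are donkey pronouns co-varying with the restrictor.
Strong reading: for every (c,s,a) with assigned(c,s,a), stocked(a,s).
Restrictor triples: (c1,s1,a1)→stocked(a1,s1) ✓  (c1,s1,a2)→stocked(a2,s1) ✗  (c1,s2,a2)→stocked(a2,s2) ✓  (c1,s2,a3)→stocked(a3,s2) ✗  (c2,s2,a3)→stocked(a3,s2) ✗  (c2,s3,a3)→stocked(a3,s3) ✓  (c3,s2,a1)→stocked(a1,s2) ✓  (c3,s4,a3)→stocked(a3,s4) ✓  (c4,s1,a2)→stocked(a2,s1) ✗  (c4,s3,a1)→stocked(a1,s3) ✓  (c5,s3,a2)→stocked(a2,s3) ✓
Counterexample: (c1,s1,a2) — stocked(a2,s1) does not hold.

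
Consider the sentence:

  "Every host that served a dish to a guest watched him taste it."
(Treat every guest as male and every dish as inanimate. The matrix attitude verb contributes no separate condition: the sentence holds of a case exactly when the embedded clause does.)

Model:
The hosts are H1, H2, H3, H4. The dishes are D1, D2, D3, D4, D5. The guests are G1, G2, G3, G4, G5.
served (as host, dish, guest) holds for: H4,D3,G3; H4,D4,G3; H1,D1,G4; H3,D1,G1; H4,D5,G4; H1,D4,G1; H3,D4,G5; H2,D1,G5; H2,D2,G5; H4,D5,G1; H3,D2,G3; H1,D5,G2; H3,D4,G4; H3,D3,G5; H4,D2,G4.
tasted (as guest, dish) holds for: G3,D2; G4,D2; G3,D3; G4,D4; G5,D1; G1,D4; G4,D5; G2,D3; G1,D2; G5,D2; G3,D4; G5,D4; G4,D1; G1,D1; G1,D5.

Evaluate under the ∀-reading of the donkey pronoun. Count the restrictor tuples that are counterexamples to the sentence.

2

"him" takes "a guest" as antecedent and "it" takes "a dish"; both are donkey pronouns co-varying with the restrictor.
Strong reading: for every (h,d,g) with served(h,d,g), tasted(g,d).
Restrictor triples: (H1,D1,G4)→tasted(G4,D1) ✓  (H1,D4,G1)→tasted(G1,D4) ✓  (H1,D5,G2)→tasted(G2,D5) ✗  (H2,D1,G5)→tasted(G5,D1) ✓  (H2,D2,G5)→tasted(G5,D2) ✓  (H3,D1,G1)→tasted(G1,D1) ✓  (H3,D2,G3)→tasted(G3,D2) ✓  (H3,D3,G5)→tasted(G5,D3) ✗  (H3,D4,G4)→tasted(G4,D4) ✓  (H3,D4,G5)→tasted(G5,D4) ✓  (H4,D2,G4)→tasted(G4,D2) ✓  (H4,D3,G3)→tasted(G3,D3) ✓  (H4,D4,G3)→tasted(G3,D4) ✓  (H4,D5,G1)→tasted(G1,D5) ✓  (H4,D5,G4)→tasted(G4,D5) ✓
Counterexamples (restrictor triples failing the scope): 2.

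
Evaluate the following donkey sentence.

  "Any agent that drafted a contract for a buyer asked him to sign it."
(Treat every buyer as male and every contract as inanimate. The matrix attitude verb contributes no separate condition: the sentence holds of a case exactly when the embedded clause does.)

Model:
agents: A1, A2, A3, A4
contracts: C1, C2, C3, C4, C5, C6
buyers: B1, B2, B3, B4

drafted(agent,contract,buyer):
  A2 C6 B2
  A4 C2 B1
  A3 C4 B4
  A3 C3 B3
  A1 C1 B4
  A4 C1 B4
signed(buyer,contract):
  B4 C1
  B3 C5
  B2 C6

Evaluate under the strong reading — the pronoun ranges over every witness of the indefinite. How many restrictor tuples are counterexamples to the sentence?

3

"him" takes "a buyer" as antecedent and "it" takes "a contract"; both are donkey pronouns co-varying with the restrictor.
Strong reading: for every (a,c,b) with drafted(a,c,b), signed(b,c).
Restrictor triples: (A1,C1,B4)→signed(B4,C1) ✓  (A2,C6,B2)→signed(B2,C6) ✓  (A3,C3,B3)→signed(B3,C3) ✗  (A3,C4,B4)→signed(B4,C4) ✗  (A4,C1,B4)→signed(B4,C1) ✓  (A4,C2,B1)→signed(B1,C2) ✗
Counterexamples (restrictor triples failing the scope): 3.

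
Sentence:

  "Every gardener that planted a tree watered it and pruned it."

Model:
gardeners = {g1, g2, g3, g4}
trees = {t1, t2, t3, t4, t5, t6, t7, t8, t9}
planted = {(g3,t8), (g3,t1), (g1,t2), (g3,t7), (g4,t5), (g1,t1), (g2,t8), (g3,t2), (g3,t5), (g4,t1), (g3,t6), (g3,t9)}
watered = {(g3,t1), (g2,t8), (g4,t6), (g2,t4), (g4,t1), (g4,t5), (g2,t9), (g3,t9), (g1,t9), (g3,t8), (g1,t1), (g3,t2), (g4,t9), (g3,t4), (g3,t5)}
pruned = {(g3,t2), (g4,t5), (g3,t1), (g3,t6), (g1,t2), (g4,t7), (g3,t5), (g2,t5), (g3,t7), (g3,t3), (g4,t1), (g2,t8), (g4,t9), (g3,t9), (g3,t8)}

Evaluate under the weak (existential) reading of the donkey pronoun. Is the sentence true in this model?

False

"it" takes "a tree" as antecedent — a donkey pronoun bound across the clause boundary.
Weak reading: every gardener g with some planted-tree has at least one planted-tree t such that watered(g,t) ∧ pruned(g,t).
Per gardener: g1:✗  g2:✓  g3:✓  g4:✓
g1 has no witness among its planted-trees.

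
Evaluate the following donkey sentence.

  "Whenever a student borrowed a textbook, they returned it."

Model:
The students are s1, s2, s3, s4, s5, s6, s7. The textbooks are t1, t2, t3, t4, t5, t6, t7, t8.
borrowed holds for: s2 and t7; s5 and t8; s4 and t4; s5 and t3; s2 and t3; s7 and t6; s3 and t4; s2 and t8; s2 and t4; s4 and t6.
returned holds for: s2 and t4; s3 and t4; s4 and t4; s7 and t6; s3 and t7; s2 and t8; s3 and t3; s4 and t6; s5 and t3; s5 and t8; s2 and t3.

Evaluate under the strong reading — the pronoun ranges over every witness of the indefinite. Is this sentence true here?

False

"it" takes "a textbook" as antecedent — a donkey pronoun bound across the clause boundary.
Strong reading: for every (s,t) with borrowed(s,t), returned(s,t).
Restrictor pairs: (s2,t3) ✓  (s2,t4) ✓  (s2,t7) ✗  (s2,t8) ✓  (s3,t4) ✓  (s4,t4) ✓  (s4,t6) ✓  (s5,t3) ✓  (s5,t8) ✓  (s7,t6) ✓
Counterexample: (s2,t7) is in borrowed but fails the scope.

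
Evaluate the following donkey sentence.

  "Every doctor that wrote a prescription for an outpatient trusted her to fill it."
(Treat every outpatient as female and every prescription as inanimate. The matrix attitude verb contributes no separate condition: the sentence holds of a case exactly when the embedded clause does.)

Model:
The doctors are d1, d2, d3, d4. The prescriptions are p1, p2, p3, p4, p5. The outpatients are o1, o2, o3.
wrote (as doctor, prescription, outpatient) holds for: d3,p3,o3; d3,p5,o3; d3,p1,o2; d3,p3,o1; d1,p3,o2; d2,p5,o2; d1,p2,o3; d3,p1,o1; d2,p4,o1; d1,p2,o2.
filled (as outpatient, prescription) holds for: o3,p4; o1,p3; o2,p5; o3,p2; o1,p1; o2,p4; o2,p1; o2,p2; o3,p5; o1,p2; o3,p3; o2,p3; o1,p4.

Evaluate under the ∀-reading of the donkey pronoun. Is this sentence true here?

"her" takes "an outpatient" as antecedent and "it" takes "a prescription"; both are donkey pronouns co-varying with the restrictor.
Strong reading: for every (d,p,o) with wrote(d,p,o), filled(o,p).
Restrictor triples: (d1,p2,o2)→filled(o2,p2) ✓  (d1,p2,o3)→filled(o3,p2) ✓  (d1,p3,o2)→filled(o2,p3) ✓  (d2,p4,o1)→filled(o1,p4) ✓  (d2,p5,o2)→filled(o2,p5) ✓  (d3,p1,o1)→filled(o1,p1) ✓  (d3,p1,o2)→filled(o2,p1) ✓  (d3,p3,o1)→filled(o1,p3) ✓  (d3,p3,o3)→filled(o3,p3) ✓  (d3,p5,o3)→filled(o3,p5) ✓
Every restrictor triple satisfies the scope.

True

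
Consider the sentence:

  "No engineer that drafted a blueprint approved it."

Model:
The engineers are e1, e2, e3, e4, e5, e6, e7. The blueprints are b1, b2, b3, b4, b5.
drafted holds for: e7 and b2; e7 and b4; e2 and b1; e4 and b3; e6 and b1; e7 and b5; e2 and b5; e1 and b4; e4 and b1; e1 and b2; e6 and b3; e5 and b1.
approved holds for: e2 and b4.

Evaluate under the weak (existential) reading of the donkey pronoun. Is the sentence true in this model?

"it" takes "a blueprint" as antecedent — a donkey pronoun bound across the clause boundary.
Truth condition: for no (e,b) with drafted(e,b) does approved(e,b) hold.
Restrictor pairs — does the scope hold? (e1,b2):fails  (e1,b4):fails  (e2,b1):fails  (e2,b5):fails  (e4,b1):fails  (e4,b3):fails  (e5,b1):fails  (e6,b1):fails  (e6,b3):fails  (e7,b2):fails  (e7,b4):fails  (e7,b5):fails
Scope holds for no restrictor pair, so the sentence is true.

True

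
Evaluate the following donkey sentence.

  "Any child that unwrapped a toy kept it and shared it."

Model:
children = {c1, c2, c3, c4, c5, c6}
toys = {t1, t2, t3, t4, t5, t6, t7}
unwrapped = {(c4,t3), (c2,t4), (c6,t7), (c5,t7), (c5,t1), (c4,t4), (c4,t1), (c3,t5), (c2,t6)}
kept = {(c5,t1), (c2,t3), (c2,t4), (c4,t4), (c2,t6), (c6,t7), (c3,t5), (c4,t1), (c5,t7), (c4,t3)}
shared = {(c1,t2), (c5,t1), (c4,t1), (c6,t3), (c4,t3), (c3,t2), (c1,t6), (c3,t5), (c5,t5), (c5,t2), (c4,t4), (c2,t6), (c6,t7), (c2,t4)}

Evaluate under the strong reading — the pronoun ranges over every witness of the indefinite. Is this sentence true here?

"it" takes "a toy" as antecedent — a donkey pronoun bound across the clause boundary.
Strong reading: for every (c,t) with unwrapped(c,t), kept(c,t) ∧ shared(c,t).
Restrictor pairs: (c2,t4) ✓  (c2,t6) ✓  (c3,t5) ✓  (c4,t1) ✓  (c4,t3) ✓  (c4,t4) ✓  (c5,t1) ✓  (c5,t7) ✗  (c6,t7) ✓
Counterexample: (c5,t7) is in unwrapped but fails the scope.

False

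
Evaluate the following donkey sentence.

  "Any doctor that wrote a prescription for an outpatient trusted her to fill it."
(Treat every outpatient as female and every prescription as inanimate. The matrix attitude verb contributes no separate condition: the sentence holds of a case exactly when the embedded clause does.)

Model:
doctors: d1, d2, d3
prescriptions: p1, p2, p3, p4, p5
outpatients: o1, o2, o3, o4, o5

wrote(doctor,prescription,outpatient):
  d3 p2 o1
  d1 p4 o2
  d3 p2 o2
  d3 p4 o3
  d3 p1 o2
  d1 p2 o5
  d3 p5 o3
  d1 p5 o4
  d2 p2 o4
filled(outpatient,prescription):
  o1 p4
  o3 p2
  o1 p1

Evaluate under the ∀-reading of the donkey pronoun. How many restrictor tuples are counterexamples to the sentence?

"her" takes "an outpatient" as antecedent and "it" takes "a prescription"; both are donkey pronouns co-varying with the restrictor.
Strong reading: for every (d,p,o) with wrote(d,p,o), filled(o,p).
Restrictor triples: (d1,p2,o5)→filled(o5,p2) ✗  (d1,p4,o2)→filled(o2,p4) ✗  (d1,p5,o4)→filled(o4,p5) ✗  (d2,p2,o4)→filled(o4,p2) ✗  (d3,p1,o2)→filled(o2,p1) ✗  (d3,p2,o1)→filled(o1,p2) ✗  (d3,p2,o2)→filled(o2,p2) ✗  (d3,p4,o3)→filled(o3,p4) ✗  (d3,p5,o3)→filled(o3,p5) ✗
Counterexamples (restrictor triples failing the scope): 9.

9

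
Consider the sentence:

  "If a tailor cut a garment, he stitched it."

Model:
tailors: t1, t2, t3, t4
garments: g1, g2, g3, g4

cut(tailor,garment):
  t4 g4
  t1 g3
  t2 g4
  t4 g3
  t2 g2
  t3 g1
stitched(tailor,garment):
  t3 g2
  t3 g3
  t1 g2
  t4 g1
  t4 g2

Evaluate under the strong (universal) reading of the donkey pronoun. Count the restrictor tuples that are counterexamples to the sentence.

6

"it" takes "a garment" as antecedent — a donkey pronoun bound across the clause boundary.
Strong reading: for every (t,g) with cut(t,g), stitched(t,g).
Restrictor pairs: (t1,g3) ✗  (t2,g2) ✗  (t2,g4) ✗  (t3,g1) ✗  (t4,g3) ✗  (t4,g4) ✗
Counterexamples (restrictor pairs failing the scope): 6.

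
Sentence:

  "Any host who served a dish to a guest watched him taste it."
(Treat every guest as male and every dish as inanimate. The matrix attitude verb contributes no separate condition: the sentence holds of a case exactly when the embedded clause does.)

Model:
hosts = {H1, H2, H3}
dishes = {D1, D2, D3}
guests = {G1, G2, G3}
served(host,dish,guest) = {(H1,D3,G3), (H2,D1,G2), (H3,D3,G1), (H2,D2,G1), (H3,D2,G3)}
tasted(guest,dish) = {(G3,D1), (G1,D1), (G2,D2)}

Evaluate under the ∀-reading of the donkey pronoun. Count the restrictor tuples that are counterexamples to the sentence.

"him" takes "a guest" as antecedent and "it" takes "a dish"; both are donkey pronouns co-varying with the restrictor.
Strong reading: for every (h,d,g) with served(h,d,g), tasted(g,d).
Restrictor triples: (H1,D3,G3)→tasted(G3,D3) ✗  (H2,D1,G2)→tasted(G2,D1) ✗  (H2,D2,G1)→tasted(G1,D2) ✗  (H3,D2,G3)→tasted(G3,D2) ✗  (H3,D3,G1)→tasted(G1,D3) ✗
Counterexamples (restrictor triples failing the scope): 5.

5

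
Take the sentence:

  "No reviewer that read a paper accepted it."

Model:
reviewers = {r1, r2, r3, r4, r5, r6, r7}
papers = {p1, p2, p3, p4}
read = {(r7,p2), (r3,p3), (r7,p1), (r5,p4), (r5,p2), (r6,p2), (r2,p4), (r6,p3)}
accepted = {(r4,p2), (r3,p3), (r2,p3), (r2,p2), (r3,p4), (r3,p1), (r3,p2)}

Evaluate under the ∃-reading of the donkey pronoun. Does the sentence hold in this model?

False

"it" takes "a paper" as antecedent — a donkey pronoun bound across the clause boundary.
Truth condition: for no (r,p) with read(r,p) does accepted(r,p) hold.
Restrictor pairs — does the scope hold? (r2,p4):fails  (r3,p3):holds  (r5,p2):fails  (r5,p4):fails  (r6,p2):fails  (r6,p3):fails  (r7,p1):fails  (r7,p2):fails
Scope holds for 1 pair(s), so the sentence is false.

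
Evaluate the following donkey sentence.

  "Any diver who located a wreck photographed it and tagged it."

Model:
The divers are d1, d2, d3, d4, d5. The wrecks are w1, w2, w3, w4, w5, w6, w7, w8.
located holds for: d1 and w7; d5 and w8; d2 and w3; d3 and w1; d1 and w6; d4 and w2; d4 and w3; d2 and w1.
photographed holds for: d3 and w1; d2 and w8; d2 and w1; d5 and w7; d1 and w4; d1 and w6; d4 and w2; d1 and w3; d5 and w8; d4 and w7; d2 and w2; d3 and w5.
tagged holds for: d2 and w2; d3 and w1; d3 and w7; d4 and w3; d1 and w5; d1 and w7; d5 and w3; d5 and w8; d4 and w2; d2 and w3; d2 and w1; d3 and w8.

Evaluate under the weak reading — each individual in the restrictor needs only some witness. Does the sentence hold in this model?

"it" takes "a wreck" as antecedent — a donkey pronoun bound across the clause boundary.
Weak reading: every diver d with some located-wreck has at least one located-wreck w such that photographed(d,w) ∧ tagged(d,w).
Per diver: d1:✗  d2:✓  d3:✓  d4:✓  d5:✓
d1 has no witness among its located-wrecks.

False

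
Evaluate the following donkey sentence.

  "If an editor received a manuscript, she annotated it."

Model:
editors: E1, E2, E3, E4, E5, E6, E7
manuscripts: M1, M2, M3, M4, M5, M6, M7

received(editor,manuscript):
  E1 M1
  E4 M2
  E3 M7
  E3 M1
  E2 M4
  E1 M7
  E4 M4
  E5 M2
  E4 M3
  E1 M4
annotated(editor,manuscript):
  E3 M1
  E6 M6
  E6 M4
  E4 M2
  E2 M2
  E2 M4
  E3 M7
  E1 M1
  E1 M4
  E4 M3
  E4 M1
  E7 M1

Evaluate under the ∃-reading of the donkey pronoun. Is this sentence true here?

"it" takes "a manuscript" as antecedent — a donkey pronoun bound across the clause boundary.
Weak reading: every editor e with some received-manuscript has at least one received-manuscript m such that annotated(e,m).
Per editor: E1:✓  E2:✓  E3:✓  E4:✓  E5:✗
E5 has no witness among its received-manuscripts.

False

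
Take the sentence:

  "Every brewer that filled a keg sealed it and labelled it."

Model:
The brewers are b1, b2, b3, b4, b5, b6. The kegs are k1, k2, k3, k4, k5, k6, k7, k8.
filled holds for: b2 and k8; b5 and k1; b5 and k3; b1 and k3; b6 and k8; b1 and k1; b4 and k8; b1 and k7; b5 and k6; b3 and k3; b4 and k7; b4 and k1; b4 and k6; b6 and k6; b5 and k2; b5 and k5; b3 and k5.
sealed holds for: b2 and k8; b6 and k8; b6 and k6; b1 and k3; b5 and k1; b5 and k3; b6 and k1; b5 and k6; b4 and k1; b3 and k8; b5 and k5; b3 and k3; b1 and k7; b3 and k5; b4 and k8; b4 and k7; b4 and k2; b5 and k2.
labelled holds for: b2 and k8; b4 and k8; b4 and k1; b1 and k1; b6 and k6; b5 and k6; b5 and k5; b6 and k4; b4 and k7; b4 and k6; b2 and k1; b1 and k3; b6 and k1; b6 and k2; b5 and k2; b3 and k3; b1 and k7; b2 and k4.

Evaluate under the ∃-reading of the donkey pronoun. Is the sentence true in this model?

True

"it" takes "a keg" as antecedent — a donkey pronoun bound across the clause boundary.
Weak reading: every brewer b with some filled-keg has at least one filled-keg k such that sealed(b,k) ∧ labelled(b,k).
Per brewer: b1:✓  b2:✓  b3:✓  b4:✓  b5:✓  b6:✓
Every brewer in the restrictor has a witness.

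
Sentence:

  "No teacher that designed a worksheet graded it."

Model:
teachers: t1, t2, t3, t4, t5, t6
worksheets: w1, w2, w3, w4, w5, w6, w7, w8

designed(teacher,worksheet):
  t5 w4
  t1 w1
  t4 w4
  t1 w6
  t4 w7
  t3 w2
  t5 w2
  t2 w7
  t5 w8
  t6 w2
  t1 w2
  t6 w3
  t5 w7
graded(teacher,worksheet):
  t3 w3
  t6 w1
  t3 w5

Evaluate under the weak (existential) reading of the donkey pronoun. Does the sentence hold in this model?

"it" takes "a worksheet" as antecedent — a donkey pronoun bound across the clause boundary.
Truth condition: for no (t,w) with designed(t,w) does graded(t,w) hold.
Restrictor pairs — does the scope hold? (t1,w1):fails  (t1,w2):fails  (t1,w6):fails  (t2,w7):fails  (t3,w2):fails  (t4,w4):fails  (t4,w7):fails  (t5,w2):fails  (t5,w4):fails  (t5,w7):fails  (t5,w8):fails  (t6,w2):fails  (t6,w3):fails
Scope holds for no restrictor pair, so the sentence is true.

True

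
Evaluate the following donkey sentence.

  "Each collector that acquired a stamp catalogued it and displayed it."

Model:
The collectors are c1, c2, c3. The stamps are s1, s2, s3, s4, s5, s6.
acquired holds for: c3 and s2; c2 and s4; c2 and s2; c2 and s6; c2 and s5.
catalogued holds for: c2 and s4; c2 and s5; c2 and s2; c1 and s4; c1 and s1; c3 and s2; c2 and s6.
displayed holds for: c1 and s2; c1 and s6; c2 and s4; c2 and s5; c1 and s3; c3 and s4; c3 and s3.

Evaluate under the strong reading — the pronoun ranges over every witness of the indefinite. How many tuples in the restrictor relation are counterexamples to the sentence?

3

"it" takes "a stamp" as antecedent — a donkey pronoun bound across the clause boundary.
Strong reading: for every (c,s) with acquired(c,s), catalogued(c,s) ∧ displayed(c,s).
Restrictor pairs: (c2,s2) ✗  (c2,s4) ✓  (c2,s5) ✓  (c2,s6) ✗  (c3,s2) ✗
Counterexamples (restrictor pairs failing the scope): 3.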